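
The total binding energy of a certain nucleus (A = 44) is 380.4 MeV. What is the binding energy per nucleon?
B.E./A = 380.4/44 = 8.645 MeV/nucleon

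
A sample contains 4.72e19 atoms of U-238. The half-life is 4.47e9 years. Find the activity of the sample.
A = λN = 7.319e9 decays/year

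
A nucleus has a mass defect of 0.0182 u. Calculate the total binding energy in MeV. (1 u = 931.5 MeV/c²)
B.E. = Δm × 931.5 = 16.95 MeV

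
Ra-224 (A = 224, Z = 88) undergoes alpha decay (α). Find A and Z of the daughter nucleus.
Daughter: A = 220, Z = 86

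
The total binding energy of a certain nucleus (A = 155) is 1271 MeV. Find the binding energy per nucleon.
B.E./A = 1271/155 = 8.2 MeV/nucleon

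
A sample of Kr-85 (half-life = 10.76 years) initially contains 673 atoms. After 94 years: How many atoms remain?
N = N₀(1/2)^(t/t½) = 1.578 atoms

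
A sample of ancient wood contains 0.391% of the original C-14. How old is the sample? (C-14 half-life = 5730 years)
Age = t½ × log₂(1/ratio) = 45830 years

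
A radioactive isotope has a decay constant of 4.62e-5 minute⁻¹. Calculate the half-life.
t½ = ln(2)/λ = 15000 minutes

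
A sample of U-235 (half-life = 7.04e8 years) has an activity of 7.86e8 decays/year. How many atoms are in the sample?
N = A/λ = 7.983e17 atoms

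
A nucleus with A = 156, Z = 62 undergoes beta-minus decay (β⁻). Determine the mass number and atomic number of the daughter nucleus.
Daughter: A = 156, Z = 63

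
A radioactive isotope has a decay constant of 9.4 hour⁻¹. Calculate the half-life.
t½ = ln(2)/λ = 0.07374 hours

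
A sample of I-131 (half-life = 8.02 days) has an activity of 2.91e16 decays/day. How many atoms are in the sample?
N = A/λ = 3.367e17 atoms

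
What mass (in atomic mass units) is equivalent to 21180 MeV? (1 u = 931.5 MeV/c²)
m = E/c² = 22.74 u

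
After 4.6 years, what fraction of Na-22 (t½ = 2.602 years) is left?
N/N₀ = (1/2)^(t/t½) = 0.2936 = 29.4%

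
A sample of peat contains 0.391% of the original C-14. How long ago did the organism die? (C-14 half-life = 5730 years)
Age = t½ × log₂(1/ratio) = 45830 years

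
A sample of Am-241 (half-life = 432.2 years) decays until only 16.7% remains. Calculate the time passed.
t = t½ × log₂(N₀/N) = 1116 years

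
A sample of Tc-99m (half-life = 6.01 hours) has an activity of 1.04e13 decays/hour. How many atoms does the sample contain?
N = A/λ = 9.017e13 atoms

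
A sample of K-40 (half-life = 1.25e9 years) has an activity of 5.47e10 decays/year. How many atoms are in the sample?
N = A/λ = 9.864e19 atoms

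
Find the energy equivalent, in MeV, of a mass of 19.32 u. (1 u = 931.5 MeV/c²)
E = mc² = 18000 MeV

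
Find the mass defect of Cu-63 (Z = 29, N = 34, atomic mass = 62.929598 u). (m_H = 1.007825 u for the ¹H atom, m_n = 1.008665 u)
Δm = Z·m_H + N·m_n − M = 0.5919 u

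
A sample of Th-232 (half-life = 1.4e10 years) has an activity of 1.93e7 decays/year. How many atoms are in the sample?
N = A/λ = 3.898e17 atoms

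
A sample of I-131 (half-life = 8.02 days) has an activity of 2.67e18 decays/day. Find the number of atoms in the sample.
N = A/λ = 3.089e19 atoms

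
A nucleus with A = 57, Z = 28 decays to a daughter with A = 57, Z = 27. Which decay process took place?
ΔA = 0, ΔZ = -1 ⇒ beta-plus decay (β⁺) or electron capture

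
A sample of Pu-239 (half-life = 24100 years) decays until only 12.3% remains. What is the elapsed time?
t = t½ × log₂(N₀/N) = 72860 years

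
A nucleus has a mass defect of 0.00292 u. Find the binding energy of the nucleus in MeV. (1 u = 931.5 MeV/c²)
B.E. = Δm × 931.5 = 2.72 MeV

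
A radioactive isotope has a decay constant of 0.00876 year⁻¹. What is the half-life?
t½ = ln(2)/λ = 79.13 years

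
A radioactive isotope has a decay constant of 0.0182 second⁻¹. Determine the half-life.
t½ = ln(2)/λ = 38.09 seconds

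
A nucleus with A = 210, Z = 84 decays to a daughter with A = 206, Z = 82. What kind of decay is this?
ΔA = -4, ΔZ = -2 ⇒ alpha decay (α)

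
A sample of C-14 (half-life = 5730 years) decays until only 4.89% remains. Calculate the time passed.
t = t½ × log₂(N₀/N) = 24950 years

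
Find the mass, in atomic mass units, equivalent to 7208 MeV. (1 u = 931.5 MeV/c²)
m = E/c² = 7.738 u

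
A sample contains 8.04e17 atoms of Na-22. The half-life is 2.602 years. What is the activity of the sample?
A = λN = 2.142e17 decays/year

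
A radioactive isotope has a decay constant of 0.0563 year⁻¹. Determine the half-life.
t½ = ln(2)/λ = 12.31 years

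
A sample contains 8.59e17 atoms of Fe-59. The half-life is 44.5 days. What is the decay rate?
A = λN = 1.338e16 decays/day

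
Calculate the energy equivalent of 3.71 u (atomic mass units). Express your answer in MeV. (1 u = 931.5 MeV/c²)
E = mc² = 3456 MeV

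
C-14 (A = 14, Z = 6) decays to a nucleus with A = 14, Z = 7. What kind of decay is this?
ΔA = 0, ΔZ = +1 ⇒ beta-minus decay (β⁻)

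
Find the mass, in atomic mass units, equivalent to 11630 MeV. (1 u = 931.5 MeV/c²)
m = E/c² = 12.49 u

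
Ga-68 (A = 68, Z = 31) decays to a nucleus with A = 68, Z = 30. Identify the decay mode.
ΔA = 0, ΔZ = -1 ⇒ beta-plus decay (β⁺) or electron capture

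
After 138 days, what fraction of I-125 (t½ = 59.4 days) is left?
N/N₀ = (1/2)^(t/t½) = 0.1998 = 20%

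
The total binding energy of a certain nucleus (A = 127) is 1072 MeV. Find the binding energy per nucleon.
B.E./A = 1072/127 = 8.441 MeV/nucleon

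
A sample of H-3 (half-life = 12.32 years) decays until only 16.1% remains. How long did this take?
t = t½ × log₂(N₀/N) = 32.46 years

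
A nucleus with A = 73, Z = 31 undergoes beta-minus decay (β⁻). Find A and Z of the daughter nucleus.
Daughter: A = 73, Z = 32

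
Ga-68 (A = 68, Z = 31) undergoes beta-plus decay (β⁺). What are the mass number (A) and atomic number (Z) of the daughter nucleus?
Daughter: A = 68, Z = 30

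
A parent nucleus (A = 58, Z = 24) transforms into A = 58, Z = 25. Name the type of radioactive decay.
ΔA = 0, ΔZ = +1 ⇒ beta-minus decay (β⁻)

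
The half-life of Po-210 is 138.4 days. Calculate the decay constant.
λ = ln(2)/t½ = 0.005008 day⁻¹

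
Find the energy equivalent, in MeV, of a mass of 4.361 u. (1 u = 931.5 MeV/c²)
E = mc² = 4062 MeV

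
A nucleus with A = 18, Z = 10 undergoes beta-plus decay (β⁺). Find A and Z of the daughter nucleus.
Daughter: A = 18, Z = 9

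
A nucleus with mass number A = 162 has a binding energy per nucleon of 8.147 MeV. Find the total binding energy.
B.E. = 8.147 × 162 = 1320 MeV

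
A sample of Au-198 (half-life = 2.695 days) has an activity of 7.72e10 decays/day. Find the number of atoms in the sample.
N = A/λ = 3.002e11 atoms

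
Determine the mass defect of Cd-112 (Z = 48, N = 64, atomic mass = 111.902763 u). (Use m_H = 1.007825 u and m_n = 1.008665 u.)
Δm = Z·m_H + N·m_n − M = 1.027 u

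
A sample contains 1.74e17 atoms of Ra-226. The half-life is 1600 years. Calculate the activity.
A = λN = 7.538e13 decays/year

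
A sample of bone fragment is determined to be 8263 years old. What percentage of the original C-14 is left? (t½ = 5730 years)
N/N₀ = (1/2)^(t/t½) = 0.368 = 36.8%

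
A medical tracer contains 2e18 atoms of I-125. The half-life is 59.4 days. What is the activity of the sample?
A = λN = 2.334e16 decays/day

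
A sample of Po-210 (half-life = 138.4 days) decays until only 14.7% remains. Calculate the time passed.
t = t½ × log₂(N₀/N) = 382.8 days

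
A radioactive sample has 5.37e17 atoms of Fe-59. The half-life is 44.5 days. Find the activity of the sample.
A = λN = 8.364e15 decays/day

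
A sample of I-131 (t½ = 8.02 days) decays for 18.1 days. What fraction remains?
N/N₀ = (1/2)^(t/t½) = 0.2092 = 20.9%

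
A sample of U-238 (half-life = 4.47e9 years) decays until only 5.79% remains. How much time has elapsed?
t = t½ × log₂(N₀/N) = 1.837e10 years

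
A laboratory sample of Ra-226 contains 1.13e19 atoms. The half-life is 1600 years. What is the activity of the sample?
A = λN = 4.895e15 decays/year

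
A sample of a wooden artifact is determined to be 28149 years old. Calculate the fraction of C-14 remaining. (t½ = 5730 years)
N/N₀ = (1/2)^(t/t½) = 0.0332 = 3.32%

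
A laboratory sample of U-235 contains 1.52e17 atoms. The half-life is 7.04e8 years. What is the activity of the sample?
A = λN = 1.497e8 decays/year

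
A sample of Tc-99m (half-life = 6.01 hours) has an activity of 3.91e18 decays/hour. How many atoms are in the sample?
N = A/λ = 3.39e19 atoms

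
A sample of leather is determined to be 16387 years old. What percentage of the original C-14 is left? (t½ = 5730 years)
N/N₀ = (1/2)^(t/t½) = 0.1378 = 13.8%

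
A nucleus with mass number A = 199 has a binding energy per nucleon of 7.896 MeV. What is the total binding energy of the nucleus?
B.E. = 7.896 × 199 = 1571 MeV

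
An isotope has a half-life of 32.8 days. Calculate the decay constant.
λ = ln(2)/t½ = 0.02113 day⁻¹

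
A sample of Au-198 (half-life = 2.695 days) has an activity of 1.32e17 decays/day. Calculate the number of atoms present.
N = A/λ = 5.132e17 atoms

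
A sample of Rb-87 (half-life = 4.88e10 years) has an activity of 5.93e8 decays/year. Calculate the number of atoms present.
N = A/λ = 4.175e19 atoms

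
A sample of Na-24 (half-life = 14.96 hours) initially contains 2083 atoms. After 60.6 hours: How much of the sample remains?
N = N₀(1/2)^(t/t½) = 125.7 atoms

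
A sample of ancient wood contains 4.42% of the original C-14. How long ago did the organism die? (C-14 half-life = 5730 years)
Age = t½ × log₂(1/ratio) = 25780 years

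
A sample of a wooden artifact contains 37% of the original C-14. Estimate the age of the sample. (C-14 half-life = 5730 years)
Age = t½ × log₂(1/ratio) = 8219 years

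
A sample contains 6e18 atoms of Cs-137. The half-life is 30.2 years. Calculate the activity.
A = λN = 1.377e17 decays/year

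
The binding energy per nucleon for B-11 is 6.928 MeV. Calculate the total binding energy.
B.E. = 6.928 × 11 = 76.21 MeV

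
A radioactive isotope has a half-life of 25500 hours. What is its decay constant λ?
λ = ln(2)/t½ = 2.718e-5 hour⁻¹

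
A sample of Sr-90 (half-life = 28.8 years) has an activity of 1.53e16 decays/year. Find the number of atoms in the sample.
N = A/λ = 6.357e17 atoms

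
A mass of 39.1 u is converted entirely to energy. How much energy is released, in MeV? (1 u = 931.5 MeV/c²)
E = mc² = 36420 MeV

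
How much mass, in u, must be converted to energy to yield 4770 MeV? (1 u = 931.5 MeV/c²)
m = E/c² = 5.121 u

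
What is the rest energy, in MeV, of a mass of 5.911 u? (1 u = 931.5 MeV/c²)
E = mc² = 5506 MeV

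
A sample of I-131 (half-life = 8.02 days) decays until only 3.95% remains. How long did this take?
t = t½ × log₂(N₀/N) = 37.39 days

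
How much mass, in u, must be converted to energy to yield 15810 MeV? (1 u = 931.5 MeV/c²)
m = E/c² = 16.97 u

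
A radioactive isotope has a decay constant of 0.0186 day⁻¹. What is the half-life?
t½ = ln(2)/λ = 37.27 days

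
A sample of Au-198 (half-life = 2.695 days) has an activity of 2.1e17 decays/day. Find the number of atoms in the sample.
N = A/λ = 8.165e17 atoms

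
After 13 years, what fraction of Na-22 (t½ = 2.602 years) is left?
N/N₀ = (1/2)^(t/t½) = 0.03133 = 3.13%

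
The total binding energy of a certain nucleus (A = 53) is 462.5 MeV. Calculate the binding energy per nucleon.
B.E./A = 462.5/53 = 8.726 MeV/nucleon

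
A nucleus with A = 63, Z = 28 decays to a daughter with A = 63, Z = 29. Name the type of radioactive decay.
ΔA = 0, ΔZ = +1 ⇒ beta-minus decay (β⁻)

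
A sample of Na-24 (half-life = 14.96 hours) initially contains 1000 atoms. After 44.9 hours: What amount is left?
N = N₀(1/2)^(t/t½) = 124.9 atoms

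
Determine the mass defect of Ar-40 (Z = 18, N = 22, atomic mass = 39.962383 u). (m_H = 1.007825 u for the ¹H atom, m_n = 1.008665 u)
Δm = Z·m_H + N·m_n − M = 0.3691 u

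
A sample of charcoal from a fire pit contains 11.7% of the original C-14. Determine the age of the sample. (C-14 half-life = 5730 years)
Age = t½ × log₂(1/ratio) = 17740 years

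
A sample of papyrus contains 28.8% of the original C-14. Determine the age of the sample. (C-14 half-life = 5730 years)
Age = t½ × log₂(1/ratio) = 10290 years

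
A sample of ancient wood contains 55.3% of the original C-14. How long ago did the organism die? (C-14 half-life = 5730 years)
Age = t½ × log₂(1/ratio) = 4897 years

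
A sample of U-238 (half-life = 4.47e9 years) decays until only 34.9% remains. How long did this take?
t = t½ × log₂(N₀/N) = 6.789e9 years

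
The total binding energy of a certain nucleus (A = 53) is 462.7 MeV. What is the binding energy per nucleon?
B.E./A = 462.7/53 = 8.73 MeV/nucleon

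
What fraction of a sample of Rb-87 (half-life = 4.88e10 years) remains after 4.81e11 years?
N/N₀ = (1/2)^(t/t½) = 0.001079 = 0.108%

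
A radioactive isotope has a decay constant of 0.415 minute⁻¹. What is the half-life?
t½ = ln(2)/λ = 1.67 minutes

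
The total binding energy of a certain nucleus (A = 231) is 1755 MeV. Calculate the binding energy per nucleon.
B.E./A = 1755/231 = 7.597 MeV/nucleon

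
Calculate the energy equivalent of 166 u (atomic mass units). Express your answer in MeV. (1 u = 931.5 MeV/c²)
E = mc² = 1.546e5 MeV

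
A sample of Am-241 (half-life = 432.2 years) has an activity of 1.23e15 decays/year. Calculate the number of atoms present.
N = A/λ = 7.669e17 atoms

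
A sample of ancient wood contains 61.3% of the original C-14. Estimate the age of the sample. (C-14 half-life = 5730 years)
Age = t½ × log₂(1/ratio) = 4046 years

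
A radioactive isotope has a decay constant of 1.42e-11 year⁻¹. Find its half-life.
t½ = ln(2)/λ = 4.881e10 years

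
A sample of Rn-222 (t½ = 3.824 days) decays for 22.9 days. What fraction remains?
N/N₀ = (1/2)^(t/t½) = 0.01575 = 1.58%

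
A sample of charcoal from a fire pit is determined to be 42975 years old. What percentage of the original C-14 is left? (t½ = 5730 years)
N/N₀ = (1/2)^(t/t½) = 0.005524 = 0.552%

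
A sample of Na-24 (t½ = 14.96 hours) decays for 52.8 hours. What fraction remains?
N/N₀ = (1/2)^(t/t½) = 0.0866 = 8.66%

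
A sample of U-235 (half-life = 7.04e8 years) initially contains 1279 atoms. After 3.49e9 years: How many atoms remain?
N = N₀(1/2)^(t/t½) = 41.17 atoms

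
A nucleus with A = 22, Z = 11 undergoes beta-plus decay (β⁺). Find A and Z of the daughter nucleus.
Daughter: A = 22, Z = 10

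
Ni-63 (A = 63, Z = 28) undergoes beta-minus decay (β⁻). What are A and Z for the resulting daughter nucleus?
Daughter: A = 63, Z = 29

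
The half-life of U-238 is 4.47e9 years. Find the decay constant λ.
λ = ln(2)/t½ = 1.551e-10 year⁻¹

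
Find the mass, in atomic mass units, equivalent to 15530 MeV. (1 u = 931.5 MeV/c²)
m = E/c² = 16.67 u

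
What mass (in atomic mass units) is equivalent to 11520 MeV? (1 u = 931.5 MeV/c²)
m = E/c² = 12.37 u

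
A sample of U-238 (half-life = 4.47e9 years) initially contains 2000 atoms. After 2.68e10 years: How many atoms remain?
N = N₀(1/2)^(t/t½) = 31.35 atoms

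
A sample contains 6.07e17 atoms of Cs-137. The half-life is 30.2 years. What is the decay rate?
A = λN = 1.393e16 decays/year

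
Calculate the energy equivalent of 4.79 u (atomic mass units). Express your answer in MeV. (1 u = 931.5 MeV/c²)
E = mc² = 4462 MeV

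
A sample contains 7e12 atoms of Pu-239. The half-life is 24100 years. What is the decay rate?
A = λN = 2.013e8 decays/year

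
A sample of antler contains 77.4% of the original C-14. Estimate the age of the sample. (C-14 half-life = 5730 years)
Age = t½ × log₂(1/ratio) = 2118 years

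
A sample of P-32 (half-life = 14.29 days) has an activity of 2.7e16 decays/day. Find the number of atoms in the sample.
N = A/λ = 5.566e17 atoms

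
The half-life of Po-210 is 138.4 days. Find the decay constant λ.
λ = ln(2)/t½ = 0.005008 day⁻¹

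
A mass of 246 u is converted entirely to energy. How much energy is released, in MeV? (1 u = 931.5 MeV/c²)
E = mc² = 2.291e5 MeV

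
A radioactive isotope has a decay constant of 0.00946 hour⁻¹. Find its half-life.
t½ = ln(2)/λ = 73.27 hours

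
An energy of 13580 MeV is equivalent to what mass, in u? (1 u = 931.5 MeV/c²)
m = E/c² = 14.58 u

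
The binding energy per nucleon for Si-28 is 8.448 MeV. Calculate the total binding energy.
B.E. = 8.448 × 28 = 236.5 MeV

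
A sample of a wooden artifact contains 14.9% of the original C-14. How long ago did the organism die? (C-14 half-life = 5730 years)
Age = t½ × log₂(1/ratio) = 15740 years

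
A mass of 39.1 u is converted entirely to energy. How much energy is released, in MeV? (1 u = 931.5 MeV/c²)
E = mc² = 36420 MeV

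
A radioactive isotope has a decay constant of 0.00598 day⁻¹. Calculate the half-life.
t½ = ln(2)/λ = 115.9 days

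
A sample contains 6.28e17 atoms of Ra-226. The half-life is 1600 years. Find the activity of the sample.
A = λN = 2.721e14 decays/year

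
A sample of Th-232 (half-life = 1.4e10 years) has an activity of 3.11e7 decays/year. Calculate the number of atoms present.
N = A/λ = 6.281e17 atoms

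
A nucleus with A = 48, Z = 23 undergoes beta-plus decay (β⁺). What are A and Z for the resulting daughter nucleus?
Daughter: A = 48, Z = 22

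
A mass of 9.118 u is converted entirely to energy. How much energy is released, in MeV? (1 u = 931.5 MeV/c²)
E = mc² = 8493 MeV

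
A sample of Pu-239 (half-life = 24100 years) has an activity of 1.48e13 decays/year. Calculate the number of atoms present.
N = A/λ = 5.146e17 atoms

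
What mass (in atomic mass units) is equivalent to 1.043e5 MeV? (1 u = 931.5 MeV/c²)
m = E/c² = 112 u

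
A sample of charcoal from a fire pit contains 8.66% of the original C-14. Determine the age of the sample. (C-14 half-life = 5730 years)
Age = t½ × log₂(1/ratio) = 20220 years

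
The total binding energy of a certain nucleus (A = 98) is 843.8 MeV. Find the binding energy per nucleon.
B.E./A = 843.8/98 = 8.61 MeV/nucleon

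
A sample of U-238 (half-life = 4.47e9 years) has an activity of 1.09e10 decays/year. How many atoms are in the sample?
N = A/λ = 7.029e19 atoms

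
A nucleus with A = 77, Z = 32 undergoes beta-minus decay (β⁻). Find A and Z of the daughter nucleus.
Daughter: A = 77, Z = 33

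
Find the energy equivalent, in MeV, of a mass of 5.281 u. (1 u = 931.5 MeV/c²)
E = mc² = 4919 MeV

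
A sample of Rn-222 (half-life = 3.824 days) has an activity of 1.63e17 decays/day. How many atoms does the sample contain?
N = A/λ = 8.992e17 atoms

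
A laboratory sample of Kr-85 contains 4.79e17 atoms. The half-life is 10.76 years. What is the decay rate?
A = λN = 3.086e16 decays/year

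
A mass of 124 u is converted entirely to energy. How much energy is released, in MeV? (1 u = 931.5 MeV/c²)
E = mc² = 1.155e5 MeV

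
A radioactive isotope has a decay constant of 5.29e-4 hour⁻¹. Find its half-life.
t½ = ln(2)/λ = 1310 hours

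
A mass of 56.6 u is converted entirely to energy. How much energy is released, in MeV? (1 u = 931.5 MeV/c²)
E = mc² = 52720 MeV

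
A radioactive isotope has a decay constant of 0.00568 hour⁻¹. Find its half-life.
t½ = ln(2)/λ = 122 hours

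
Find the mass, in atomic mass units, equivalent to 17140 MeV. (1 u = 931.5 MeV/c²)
m = E/c² = 18.4 u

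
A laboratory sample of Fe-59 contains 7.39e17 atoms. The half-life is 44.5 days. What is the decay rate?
A = λN = 1.151e16 decays/day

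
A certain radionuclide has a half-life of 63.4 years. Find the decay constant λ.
λ = ln(2)/t½ = 0.01093 year⁻¹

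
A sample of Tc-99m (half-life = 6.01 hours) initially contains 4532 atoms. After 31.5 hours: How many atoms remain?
N = N₀(1/2)^(t/t½) = 119.8 atoms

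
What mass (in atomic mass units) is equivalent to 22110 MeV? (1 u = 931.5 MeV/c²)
m = E/c² = 23.74 u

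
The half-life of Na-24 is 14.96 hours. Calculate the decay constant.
λ = ln(2)/t½ = 0.04633 hour⁻¹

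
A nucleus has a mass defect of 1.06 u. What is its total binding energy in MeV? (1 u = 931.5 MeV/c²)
B.E. = Δm × 931.5 = 987.4 MeV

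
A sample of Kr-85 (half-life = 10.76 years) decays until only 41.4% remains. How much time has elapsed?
t = t½ × log₂(N₀/N) = 13.69 years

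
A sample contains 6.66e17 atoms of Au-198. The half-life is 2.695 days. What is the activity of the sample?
A = λN = 1.713e17 decays/day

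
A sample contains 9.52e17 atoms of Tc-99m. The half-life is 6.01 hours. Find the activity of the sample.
A = λN = 1.098e17 decays/hour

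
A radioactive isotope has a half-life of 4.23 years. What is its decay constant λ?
λ = ln(2)/t½ = 0.1639 year⁻¹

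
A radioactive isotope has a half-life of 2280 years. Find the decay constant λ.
λ = ln(2)/t½ = 3.04e-4 year⁻¹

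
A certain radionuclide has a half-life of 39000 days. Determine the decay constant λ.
λ = ln(2)/t½ = 1.777e-5 day⁻¹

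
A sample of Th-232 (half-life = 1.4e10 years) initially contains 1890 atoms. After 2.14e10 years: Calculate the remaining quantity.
N = N₀(1/2)^(t/t½) = 655.1 atoms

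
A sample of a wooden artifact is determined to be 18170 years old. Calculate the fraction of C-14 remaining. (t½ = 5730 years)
N/N₀ = (1/2)^(t/t½) = 0.111 = 11.1%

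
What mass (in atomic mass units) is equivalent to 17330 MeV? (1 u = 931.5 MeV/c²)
m = E/c² = 18.6 u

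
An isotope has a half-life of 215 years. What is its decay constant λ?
λ = ln(2)/t½ = 0.003224 year⁻¹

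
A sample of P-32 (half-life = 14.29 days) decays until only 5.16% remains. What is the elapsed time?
t = t½ × log₂(N₀/N) = 61.11 days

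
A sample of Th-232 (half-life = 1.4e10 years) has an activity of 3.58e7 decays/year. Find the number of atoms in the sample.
N = A/λ = 7.231e17 atoms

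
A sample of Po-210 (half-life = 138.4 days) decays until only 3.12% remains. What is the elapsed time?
t = t½ × log₂(N₀/N) = 692.3 days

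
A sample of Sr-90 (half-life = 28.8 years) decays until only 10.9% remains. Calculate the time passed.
t = t½ × log₂(N₀/N) = 92.09 years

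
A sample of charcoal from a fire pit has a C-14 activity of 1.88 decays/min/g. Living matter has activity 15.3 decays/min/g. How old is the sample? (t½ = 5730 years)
Age = t½ × log₂(A₀/A) = 17330 years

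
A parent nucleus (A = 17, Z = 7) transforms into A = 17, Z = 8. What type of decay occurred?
ΔA = 0, ΔZ = +1 ⇒ beta-minus decay (β⁻)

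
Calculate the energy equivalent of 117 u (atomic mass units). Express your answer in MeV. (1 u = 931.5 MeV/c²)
E = mc² = 1.09e5 MeV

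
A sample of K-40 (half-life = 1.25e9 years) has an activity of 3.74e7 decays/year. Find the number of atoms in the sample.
N = A/λ = 6.745e16 atoms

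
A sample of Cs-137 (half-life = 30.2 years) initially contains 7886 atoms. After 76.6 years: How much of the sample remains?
N = N₀(1/2)^(t/t½) = 1359 atoms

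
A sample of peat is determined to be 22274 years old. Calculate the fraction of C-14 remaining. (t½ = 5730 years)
N/N₀ = (1/2)^(t/t½) = 0.06758 = 6.76%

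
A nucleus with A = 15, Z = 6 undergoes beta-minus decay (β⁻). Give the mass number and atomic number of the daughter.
Daughter: A = 15, Z = 7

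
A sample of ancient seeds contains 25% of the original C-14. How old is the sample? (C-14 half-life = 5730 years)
Age = t½ × log₂(1/ratio) = 11460 years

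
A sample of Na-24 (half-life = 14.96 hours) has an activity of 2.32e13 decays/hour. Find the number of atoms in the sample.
N = A/λ = 5.007e14 atoms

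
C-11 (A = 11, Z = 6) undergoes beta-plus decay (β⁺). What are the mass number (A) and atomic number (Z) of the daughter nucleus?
Daughter: A = 11, Z = 5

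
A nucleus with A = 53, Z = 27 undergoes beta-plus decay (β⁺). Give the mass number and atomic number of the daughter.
Daughter: A = 53, Z = 26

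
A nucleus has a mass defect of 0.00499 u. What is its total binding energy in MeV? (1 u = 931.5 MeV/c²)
B.E. = Δm × 931.5 = 4.648 MeV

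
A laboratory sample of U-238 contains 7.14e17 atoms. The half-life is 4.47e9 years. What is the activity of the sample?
A = λN = 1.107e8 decays/year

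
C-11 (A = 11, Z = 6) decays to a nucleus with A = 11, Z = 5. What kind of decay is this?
ΔA = 0, ΔZ = -1 ⇒ beta-plus decay (β⁺) or electron capture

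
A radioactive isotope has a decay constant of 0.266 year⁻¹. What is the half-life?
t½ = ln(2)/λ = 2.606 years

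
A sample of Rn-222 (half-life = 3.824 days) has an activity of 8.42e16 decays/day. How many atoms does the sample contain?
N = A/λ = 4.645e17 atoms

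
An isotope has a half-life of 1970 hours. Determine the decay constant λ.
λ = ln(2)/t½ = 3.519e-4 hour⁻¹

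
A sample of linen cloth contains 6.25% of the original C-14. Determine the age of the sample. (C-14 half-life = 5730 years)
Age = t½ × log₂(1/ratio) = 22920 years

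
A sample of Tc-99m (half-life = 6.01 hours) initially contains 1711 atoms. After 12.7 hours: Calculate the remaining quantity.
N = N₀(1/2)^(t/t½) = 395.5 atoms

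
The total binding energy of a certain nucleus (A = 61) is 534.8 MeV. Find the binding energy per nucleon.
B.E./A = 534.8/61 = 8.767 MeV/nucleon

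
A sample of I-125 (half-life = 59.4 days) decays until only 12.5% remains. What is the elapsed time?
t = t½ × log₂(N₀/N) = 178.2 days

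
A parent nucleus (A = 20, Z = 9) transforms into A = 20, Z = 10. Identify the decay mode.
ΔA = 0, ΔZ = +1 ⇒ beta-minus decay (β⁻)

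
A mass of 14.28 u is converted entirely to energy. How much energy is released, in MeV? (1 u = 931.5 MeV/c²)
E = mc² = 13300 MeV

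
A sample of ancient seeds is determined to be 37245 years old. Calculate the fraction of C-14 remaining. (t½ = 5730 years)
N/N₀ = (1/2)^(t/t½) = 0.01105 = 1.1%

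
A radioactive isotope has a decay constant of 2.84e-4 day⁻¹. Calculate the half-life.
t½ = ln(2)/λ = 2441 days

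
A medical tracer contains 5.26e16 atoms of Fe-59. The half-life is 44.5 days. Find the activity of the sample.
A = λN = 8.193e14 decays/day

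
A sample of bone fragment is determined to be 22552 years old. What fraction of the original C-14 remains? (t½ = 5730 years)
N/N₀ = (1/2)^(t/t½) = 0.06535 = 6.53%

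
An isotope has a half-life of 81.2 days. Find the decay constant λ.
λ = ln(2)/t½ = 0.008536 day⁻¹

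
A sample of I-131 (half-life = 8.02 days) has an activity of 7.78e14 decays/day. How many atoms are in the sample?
N = A/λ = 9.002e15 atoms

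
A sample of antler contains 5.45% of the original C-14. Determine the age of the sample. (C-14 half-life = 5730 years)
Age = t½ × log₂(1/ratio) = 24050 years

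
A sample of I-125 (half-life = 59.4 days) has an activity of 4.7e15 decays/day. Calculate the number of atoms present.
N = A/λ = 4.028e17 atoms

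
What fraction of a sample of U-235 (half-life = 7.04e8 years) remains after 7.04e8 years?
N/N₀ = (1/2)^(t/t½) = 0.5 = 50%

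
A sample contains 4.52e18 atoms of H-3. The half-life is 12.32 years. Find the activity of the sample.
A = λN = 2.543e17 decays/year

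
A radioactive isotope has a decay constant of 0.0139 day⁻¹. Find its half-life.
t½ = ln(2)/λ = 49.87 days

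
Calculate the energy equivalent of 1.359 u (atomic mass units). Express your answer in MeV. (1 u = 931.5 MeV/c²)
E = mc² = 1266 MeV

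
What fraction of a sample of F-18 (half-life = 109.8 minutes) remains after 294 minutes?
N/N₀ = (1/2)^(t/t½) = 0.1563 = 15.6%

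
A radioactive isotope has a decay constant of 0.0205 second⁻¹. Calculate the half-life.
t½ = ln(2)/λ = 33.81 seconds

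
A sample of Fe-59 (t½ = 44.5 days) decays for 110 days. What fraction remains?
N/N₀ = (1/2)^(t/t½) = 0.1803 = 18%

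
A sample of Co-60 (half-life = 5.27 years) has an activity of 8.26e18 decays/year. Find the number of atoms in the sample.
N = A/λ = 6.28e19 atoms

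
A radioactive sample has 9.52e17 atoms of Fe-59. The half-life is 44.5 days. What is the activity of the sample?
A = λN = 1.483e16 decays/day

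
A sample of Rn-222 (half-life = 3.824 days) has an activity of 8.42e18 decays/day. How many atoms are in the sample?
N = A/λ = 4.645e19 atoms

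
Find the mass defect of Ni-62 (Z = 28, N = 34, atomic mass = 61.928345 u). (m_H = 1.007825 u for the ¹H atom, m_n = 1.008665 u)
Δm = Z·m_H + N·m_n − M = 0.5854 u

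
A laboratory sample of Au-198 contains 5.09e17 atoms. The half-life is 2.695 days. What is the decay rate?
A = λN = 1.309e17 decays/day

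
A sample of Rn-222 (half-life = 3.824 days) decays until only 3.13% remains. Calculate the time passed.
t = t½ × log₂(N₀/N) = 19.11 days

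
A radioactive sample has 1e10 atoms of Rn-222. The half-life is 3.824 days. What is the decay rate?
A = λN = 1.813e9 decays/day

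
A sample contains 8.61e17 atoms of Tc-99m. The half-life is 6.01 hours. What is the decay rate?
A = λN = 9.93e16 decays/hour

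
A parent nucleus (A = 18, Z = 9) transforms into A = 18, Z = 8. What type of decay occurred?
ΔA = 0, ΔZ = -1 ⇒ beta-plus decay (β⁺) or electron capture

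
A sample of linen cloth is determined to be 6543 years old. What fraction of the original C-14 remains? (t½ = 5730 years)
N/N₀ = (1/2)^(t/t½) = 0.4532 = 45.3%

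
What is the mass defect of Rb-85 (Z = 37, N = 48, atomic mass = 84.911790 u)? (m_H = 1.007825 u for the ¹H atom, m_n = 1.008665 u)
Δm = Z·m_H + N·m_n − M = 0.7937 u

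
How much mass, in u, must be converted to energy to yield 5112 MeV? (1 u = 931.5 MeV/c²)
m = E/c² = 5.488 u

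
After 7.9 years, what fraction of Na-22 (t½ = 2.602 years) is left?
N/N₀ = (1/2)^(t/t½) = 0.1219 = 12.2%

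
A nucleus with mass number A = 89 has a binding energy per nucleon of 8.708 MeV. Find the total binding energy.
B.E. = 8.708 × 89 = 775 MeV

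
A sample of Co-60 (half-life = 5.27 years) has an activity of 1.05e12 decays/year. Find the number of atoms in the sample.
N = A/λ = 7.983e12 atoms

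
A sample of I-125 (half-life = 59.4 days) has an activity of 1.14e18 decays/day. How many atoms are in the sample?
N = A/λ = 9.769e19 atoms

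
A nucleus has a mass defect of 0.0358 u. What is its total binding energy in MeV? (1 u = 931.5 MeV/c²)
B.E. = Δm × 931.5 = 33.35 MeV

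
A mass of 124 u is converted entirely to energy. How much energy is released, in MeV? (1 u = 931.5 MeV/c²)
E = mc² = 1.155e5 MeV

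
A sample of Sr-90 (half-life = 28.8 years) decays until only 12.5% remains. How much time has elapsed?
t = t½ × log₂(N₀/N) = 86.4 years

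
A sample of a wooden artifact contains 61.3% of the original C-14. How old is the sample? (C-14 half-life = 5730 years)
Age = t½ × log₂(1/ratio) = 4046 years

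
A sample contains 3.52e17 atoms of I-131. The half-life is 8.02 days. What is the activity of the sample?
A = λN = 3.042e16 decays/day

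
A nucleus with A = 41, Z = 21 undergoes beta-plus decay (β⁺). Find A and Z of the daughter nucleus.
Daughter: A = 41, Z = 20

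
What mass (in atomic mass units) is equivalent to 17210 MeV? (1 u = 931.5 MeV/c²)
m = E/c² = 18.48 u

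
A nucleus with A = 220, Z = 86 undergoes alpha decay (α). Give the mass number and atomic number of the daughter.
Daughter: A = 216, Z = 84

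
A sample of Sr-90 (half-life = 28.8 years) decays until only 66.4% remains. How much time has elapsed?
t = t½ × log₂(N₀/N) = 17.01 years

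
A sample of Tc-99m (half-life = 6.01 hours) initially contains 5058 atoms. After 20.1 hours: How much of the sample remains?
N = N₀(1/2)^(t/t½) = 498 atoms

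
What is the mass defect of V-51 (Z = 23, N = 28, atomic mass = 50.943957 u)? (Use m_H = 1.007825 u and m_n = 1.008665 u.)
Δm = Z·m_H + N·m_n − M = 0.4786 u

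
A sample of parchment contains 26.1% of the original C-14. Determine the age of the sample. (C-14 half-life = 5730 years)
Age = t½ × log₂(1/ratio) = 11100 years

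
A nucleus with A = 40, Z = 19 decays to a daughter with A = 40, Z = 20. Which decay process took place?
ΔA = 0, ΔZ = +1 ⇒ beta-minus decay (β⁻)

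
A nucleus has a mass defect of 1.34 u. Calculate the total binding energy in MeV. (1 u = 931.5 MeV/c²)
B.E. = Δm × 931.5 = 1248 MeV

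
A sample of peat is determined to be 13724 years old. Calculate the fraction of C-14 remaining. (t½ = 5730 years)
N/N₀ = (1/2)^(t/t½) = 0.1901 = 19%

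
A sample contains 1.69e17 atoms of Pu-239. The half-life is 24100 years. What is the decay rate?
A = λN = 4.861e12 decays/year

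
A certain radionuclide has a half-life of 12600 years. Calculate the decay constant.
λ = ln(2)/t½ = 5.501e-5 year⁻¹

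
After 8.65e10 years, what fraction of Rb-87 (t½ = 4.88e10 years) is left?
N/N₀ = (1/2)^(t/t½) = 0.2927 = 29.3%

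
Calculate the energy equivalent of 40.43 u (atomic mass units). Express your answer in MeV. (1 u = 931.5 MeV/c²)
E = mc² = 37660 MeV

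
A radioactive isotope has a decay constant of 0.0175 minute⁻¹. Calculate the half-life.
t½ = ln(2)/λ = 39.61 minutes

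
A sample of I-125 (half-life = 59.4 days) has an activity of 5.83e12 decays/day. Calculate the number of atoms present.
N = A/λ = 4.996e14 atoms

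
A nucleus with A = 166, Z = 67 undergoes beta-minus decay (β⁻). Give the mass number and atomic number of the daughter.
Daughter: A = 166, Z = 68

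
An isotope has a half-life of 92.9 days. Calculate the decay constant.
λ = ln(2)/t½ = 0.007461 day⁻¹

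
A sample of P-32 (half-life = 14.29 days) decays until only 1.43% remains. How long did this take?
t = t½ × log₂(N₀/N) = 87.57 days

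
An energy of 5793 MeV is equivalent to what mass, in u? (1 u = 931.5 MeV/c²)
m = E/c² = 6.219 u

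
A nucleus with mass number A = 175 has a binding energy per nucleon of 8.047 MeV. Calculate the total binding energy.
B.E. = 8.047 × 175 = 1408 MeV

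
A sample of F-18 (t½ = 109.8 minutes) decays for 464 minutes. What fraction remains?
N/N₀ = (1/2)^(t/t½) = 0.05344 = 5.34%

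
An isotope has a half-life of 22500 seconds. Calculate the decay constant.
λ = ln(2)/t½ = 3.081e-5 second⁻¹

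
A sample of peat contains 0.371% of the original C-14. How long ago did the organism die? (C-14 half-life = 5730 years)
Age = t½ × log₂(1/ratio) = 46270 years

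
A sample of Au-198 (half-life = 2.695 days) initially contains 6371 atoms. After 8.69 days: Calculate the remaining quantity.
N = N₀(1/2)^(t/t½) = 681.6 atoms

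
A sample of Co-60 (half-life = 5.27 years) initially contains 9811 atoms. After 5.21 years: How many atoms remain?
N = N₀(1/2)^(t/t½) = 4944 atoms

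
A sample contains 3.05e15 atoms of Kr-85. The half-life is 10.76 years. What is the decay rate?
A = λN = 1.965e14 decays/year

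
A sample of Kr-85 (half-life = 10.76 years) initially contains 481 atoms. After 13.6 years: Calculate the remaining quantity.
N = N₀(1/2)^(t/t½) = 200.3 atoms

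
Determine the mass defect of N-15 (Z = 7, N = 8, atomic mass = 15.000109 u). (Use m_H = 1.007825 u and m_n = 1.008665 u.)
Δm = Z·m_H + N·m_n − M = 0.124 u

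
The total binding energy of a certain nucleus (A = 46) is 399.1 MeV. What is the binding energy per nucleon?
B.E./A = 399.1/46 = 8.676 MeV/nucleon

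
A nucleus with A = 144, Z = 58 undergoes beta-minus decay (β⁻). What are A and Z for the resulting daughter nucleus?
Daughter: A = 144, Z = 59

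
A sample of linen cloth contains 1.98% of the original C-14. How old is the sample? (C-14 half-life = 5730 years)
Age = t½ × log₂(1/ratio) = 32420 years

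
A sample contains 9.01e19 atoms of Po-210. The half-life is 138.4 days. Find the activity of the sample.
A = λN = 4.512e17 decays/day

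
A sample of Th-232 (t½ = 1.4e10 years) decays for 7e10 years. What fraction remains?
N/N₀ = (1/2)^(t/t½) = 0.03125 = 3.12%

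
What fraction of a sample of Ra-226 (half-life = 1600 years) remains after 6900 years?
N/N₀ = (1/2)^(t/t½) = 0.05033 = 5.03%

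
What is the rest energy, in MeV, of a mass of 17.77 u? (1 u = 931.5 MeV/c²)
E = mc² = 16550 MeV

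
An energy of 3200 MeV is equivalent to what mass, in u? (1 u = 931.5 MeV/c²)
m = E/c² = 3.435 u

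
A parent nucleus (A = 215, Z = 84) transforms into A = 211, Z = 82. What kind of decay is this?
ΔA = -4, ΔZ = -2 ⇒ alpha decay (α)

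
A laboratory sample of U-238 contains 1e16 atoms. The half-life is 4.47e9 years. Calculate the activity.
A = λN = 1.551e6 decays/year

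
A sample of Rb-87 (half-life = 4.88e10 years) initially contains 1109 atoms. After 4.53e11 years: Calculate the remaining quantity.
N = N₀(1/2)^(t/t½) = 1.78 atoms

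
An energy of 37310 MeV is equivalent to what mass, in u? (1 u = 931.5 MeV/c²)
m = E/c² = 40.05 u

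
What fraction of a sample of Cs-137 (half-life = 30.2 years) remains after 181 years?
N/N₀ = (1/2)^(t/t½) = 0.0157 = 1.57%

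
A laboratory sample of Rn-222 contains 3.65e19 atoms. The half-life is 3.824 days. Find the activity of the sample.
A = λN = 6.616e18 decays/day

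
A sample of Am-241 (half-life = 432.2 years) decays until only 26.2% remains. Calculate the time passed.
t = t½ × log₂(N₀/N) = 835.2 years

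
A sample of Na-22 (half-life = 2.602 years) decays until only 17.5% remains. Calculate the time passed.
t = t½ × log₂(N₀/N) = 6.543 years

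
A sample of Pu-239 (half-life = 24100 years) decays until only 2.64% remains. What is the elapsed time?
t = t½ × log₂(N₀/N) = 1.264e5 years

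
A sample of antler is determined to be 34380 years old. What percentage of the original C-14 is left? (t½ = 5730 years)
N/N₀ = (1/2)^(t/t½) = 0.01562 = 1.56%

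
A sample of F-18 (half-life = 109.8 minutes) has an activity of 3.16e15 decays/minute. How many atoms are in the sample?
N = A/λ = 5.006e17 atoms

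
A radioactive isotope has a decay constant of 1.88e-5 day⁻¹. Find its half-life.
t½ = ln(2)/λ = 36870 days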